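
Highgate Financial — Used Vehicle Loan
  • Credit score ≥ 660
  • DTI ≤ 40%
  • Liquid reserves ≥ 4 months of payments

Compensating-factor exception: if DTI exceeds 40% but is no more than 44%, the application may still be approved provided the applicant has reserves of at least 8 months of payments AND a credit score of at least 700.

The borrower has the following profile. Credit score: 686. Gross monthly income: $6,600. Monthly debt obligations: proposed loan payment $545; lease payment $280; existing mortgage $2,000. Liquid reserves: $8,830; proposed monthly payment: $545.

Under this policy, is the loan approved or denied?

Denied

Credit score 686 ≥ 660 (meets base)
Total debts = (545 + 280 + 2,000) = 2,825. DTI: 2,825 ÷ 6,600 = 42.8%, over the 40% base limit.
Reserves: 8,830 ÷ 545 = 16.2 months (meets 4-month minimum)
42.8% falls in the override range (40%–44%), so the compensating-factor test applies.
Reserves 16.2 ≥ 8 months; credit score 686 < 700.
Compensating-factor requirement not fully met.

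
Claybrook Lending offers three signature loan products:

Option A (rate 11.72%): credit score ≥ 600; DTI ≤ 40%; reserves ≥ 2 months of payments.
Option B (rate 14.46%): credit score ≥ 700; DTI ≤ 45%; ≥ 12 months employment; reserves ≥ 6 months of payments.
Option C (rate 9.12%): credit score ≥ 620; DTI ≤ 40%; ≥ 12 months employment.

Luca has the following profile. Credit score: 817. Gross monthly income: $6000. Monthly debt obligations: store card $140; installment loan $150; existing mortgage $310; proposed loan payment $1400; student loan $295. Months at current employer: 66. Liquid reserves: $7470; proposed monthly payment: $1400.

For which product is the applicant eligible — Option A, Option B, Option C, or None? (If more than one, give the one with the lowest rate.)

Total debts = (140 + 150 + 310 + 1,400 + 295) = 2,295; DTI = 2,295/6,000 = 38.2%.
Reserves = 7,470/1,400 = 5.3 months.
Option A: score 817 ≥ 600; DTI 38.2% ≤ 40%; reserves 5.3 ≥ 2 mo → qualifies.
Option B: score 817 ≥ 700; DTI 38.2% ≤ 45%; employment 66 ≥ 12 mo; reserves 5.3 < 6 mo → does not qualify.
Option C: score 817 ≥ 620; DTI 38.2% ≤ 40%; employment 66 ≥ 12 mo → qualifies.
Qualifying: Option A, Option C. Lowest rate is 9.12% → Option C.

Option C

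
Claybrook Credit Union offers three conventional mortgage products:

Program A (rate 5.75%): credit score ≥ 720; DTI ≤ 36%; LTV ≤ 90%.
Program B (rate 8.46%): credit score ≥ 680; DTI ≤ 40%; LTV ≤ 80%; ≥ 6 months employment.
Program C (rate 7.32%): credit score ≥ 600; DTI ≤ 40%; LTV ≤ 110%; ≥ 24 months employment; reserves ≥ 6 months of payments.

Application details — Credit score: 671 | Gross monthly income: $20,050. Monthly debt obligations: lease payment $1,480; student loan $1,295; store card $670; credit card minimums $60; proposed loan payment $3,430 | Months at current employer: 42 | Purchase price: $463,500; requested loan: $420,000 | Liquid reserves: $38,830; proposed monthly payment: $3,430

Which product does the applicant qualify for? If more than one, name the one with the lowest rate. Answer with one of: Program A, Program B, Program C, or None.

Total debts = (1,480 + 1,295 + 670 + 60 + 3,430) = 6,935; DTI = 6,935/20,050 = 34.6%.
LTV = 420,000/463,500 = 90.6%.
Reserves = 38,830/3,430 = 11.3 months.
Program A: score 671 < 720; DTI 34.6% ≤ 36%; LTV 90.6% > 90% → does not qualify.
Program B: score 671 < 680; DTI 34.6% ≤ 40%; LTV 90.6% > 80%; employment 42 ≥ 6 mo → does not qualify.
Program C: score 671 ≥ 600; DTI 34.6% ≤ 40%; LTV 90.6% ≤ 110%; employment 42 ≥ 24 mo; reserves 11.3 ≥ 6 mo → qualifies.

Program C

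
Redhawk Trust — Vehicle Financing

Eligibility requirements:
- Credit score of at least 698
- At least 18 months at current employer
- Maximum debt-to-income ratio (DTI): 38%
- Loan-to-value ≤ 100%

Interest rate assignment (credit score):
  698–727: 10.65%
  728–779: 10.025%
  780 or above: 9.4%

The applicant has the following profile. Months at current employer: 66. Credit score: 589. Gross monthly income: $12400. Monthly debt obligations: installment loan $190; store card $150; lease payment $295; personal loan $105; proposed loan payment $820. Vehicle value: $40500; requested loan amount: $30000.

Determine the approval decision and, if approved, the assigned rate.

Credit score 589 < 698 (below minimum)
Employment 66 ≥ 18 months
Loan-to-value = 30,000/40,500 = 74.1% — pass (100% max)
Total monthly debts = (190 + 150 + 295 + 105 + 820) = 1,560. Debt-to-income = 1,560/12,400 = 12.6% — meets 38% limit
Not all requirements met → denied.

Denied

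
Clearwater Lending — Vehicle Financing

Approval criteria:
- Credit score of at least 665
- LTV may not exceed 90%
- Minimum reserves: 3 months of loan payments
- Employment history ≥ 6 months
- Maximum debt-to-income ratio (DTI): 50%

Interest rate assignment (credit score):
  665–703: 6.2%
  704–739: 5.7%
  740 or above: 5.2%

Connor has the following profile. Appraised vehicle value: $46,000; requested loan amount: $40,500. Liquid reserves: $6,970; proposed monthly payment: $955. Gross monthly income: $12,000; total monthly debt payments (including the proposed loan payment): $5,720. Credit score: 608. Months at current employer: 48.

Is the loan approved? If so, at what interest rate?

Denied

Credit score 608 < 665 (below minimum)
DTI: 5,720 ÷ 12,000 = 47.7%, within the 50% cap
Employment 48 ≥ 6 months
Liquid reserves cover 6,970/955 = 7.3 months — ≥ 3 required
LTV = 40,500/46,000 = 88% ≤ 90%
Not all requirements met → denied.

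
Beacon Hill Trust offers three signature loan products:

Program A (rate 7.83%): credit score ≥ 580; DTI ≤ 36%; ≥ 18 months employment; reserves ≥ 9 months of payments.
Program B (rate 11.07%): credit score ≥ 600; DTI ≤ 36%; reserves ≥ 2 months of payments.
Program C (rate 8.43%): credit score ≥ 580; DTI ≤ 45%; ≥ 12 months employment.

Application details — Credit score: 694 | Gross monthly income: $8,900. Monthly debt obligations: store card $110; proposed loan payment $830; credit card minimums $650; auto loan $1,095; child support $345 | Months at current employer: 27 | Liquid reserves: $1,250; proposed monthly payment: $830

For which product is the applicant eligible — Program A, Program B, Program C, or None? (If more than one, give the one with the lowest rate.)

Total debts = (110 + 830 + 650 + 1,095 + 345) = 3,030; DTI = 3,030/8,900 = 34%.
Reserves = 1,250/830 = 1.5 months.
Program A: score 694 ≥ 580; DTI 34% ≤ 36%; employment 27 ≥ 18 mo; reserves 1.5 < 9 mo → does not qualify.
Program B: score 694 ≥ 600; DTI 34% ≤ 36%; reserves 1.5 < 2 mo → does not qualify.
Program C: score 694 ≥ 580; DTI 34% ≤ 45%; employment 27 ≥ 12 mo → qualifies.

Program C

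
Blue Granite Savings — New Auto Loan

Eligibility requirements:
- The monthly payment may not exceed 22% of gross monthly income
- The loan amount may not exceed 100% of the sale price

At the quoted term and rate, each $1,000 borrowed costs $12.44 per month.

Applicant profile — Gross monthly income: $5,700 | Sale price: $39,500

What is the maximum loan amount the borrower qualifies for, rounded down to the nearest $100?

Payment cap: 22% × $5,700 = $1,254/month.
At $12.44 per $1,000, that supports 1,254/12.44 × 1,000 ≈ $100,803 → $100,800.
LTV cap: 100% × $39,500 = $39,500 → $39,500.
Binding constraint: loan-to-value.

$39,500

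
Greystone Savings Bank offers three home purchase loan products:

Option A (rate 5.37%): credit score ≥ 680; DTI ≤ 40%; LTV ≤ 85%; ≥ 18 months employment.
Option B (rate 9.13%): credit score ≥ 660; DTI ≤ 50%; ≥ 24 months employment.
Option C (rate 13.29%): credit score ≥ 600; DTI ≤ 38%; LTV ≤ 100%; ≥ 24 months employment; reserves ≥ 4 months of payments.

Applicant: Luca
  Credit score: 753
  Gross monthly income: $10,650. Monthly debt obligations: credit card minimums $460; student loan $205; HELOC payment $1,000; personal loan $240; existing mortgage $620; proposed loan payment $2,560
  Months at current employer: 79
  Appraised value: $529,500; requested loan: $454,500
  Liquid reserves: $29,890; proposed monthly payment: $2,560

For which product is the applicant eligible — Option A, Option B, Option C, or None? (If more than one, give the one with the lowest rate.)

Total debts = (460 + 205 + 1,000 + 240 + 620 + 2,560) = 5,085; DTI = 5,085/10,650 = 47.7%.
LTV = 454,500/529,500 = 85.8%.
Reserves = 29,890/2,560 = 11.7 months.
Option A: score 753 ≥ 680; DTI 47.7% > 40%; LTV 85.8% > 85%; employment 79 ≥ 18 mo → does not qualify.
Option B: score 753 ≥ 660; DTI 47.7% ≤ 50%; employment 79 ≥ 24 mo → qualifies.
Option C: score 753 ≥ 600; DTI 47.7% > 38%; LTV 85.8% ≤ 100%; employment 79 ≥ 24 mo; reserves 11.7 ≥ 4 mo → does not qualify.

Option B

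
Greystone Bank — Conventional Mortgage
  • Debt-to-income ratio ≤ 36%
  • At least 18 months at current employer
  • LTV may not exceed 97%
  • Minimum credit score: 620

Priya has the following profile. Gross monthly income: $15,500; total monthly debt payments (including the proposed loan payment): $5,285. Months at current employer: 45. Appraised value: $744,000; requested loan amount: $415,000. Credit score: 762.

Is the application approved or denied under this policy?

DTI: 5,285 ÷ 15,500 = 34.1%, within the 36% cap
Employment 45 ≥ 18 months
LTV = 415,000/744,000 = 55.8% ≤ 97%
Credit score 762 ≥ 620 (meets)
All criteria satisfied.

Approved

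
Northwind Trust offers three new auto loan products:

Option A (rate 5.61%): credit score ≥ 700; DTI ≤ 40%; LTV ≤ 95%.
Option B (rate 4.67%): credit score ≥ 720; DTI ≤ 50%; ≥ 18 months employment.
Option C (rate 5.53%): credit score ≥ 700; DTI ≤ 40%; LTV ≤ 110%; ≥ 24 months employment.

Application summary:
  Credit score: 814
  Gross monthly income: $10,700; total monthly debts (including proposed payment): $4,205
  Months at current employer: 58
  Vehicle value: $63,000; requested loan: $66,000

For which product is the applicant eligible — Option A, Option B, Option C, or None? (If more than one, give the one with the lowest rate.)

Option B

DTI = 4,205/10,700 = 39.3%.
LTV = 66,000/63,000 = 104.8%.
Option A: score 814 ≥ 700; DTI 39.3% ≤ 40%; LTV 104.8% > 95% → does not qualify.
Option B: score 814 ≥ 720; DTI 39.3% ≤ 50%; employment 58 ≥ 18 mo → qualifies.
Option C: score 814 ≥ 700; DTI 39.3% ≤ 40%; LTV 104.8% ≤ 110%; employment 58 ≥ 24 mo → qualifies.
Qualifying: Option B, Option C. Lowest rate is 4.67% → Option B.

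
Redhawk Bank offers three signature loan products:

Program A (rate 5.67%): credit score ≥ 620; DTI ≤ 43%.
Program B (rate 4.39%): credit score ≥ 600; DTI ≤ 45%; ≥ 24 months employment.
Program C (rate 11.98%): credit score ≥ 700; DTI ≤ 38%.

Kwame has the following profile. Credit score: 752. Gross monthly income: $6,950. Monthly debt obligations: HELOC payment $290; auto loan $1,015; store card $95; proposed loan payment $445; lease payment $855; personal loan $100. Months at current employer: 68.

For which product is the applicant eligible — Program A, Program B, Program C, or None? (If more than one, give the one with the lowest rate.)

Total debts = (290 + 1,015 + 95 + 445 + 855 + 100) = 2,800; DTI = 2,800/6,950 = 40.3%.
Program A: score 752 ≥ 620; DTI 40.3% ≤ 43% → qualifies.
Program B: score 752 ≥ 600; DTI 40.3% ≤ 45%; employment 68 ≥ 24 mo → qualifies.
Program C: score 752 ≥ 700; DTI 40.3% > 38% → does not qualify.
Qualifying: Program A, Program B. Lowest rate is 4.39% → Program B.

Program B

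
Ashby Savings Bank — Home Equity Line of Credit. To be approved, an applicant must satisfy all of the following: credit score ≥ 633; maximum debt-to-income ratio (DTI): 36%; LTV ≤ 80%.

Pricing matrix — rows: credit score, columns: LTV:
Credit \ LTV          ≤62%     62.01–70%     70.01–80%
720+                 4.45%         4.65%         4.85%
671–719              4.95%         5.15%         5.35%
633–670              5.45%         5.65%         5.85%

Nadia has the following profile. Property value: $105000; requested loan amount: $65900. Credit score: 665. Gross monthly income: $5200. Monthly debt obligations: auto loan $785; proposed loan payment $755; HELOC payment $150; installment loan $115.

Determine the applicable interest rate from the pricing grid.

5.65%

Credit score 665 ≥ 633; Total monthly debts = (785 + 755 + 150 + 115) = 1,805. DTI = 1,805/5,200 = 34.7% ≤ 36%
LTV: 65,900 ÷ 105,000 = 62.8%, within 80% cap
Credit 665 → row 633–670; LTV 62.8% → column 62.01–70%. Grid cell → 5.65%.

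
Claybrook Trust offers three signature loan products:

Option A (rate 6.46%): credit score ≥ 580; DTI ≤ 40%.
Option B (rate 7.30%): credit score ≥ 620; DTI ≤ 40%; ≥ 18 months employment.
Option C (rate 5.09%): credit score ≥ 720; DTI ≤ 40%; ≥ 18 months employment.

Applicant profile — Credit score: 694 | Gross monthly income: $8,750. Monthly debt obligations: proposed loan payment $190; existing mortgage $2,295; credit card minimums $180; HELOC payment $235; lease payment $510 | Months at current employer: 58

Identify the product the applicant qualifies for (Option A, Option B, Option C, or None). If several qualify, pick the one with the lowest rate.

Total debts = (190 + 2,295 + 180 + 235 + 510) = 3,410; DTI = 3,410/8,750 = 39%.
Option A: score 694 ≥ 580; DTI 39% ≤ 40% → qualifies.
Option B: score 694 ≥ 620; DTI 39% ≤ 40%; employment 58 ≥ 18 mo → qualifies.
Option C: score 694 < 720; DTI 39% ≤ 40%; employment 58 ≥ 18 mo → does not qualify.
Qualifying: Option A, Option B. Lowest rate is 6.46% → Option A.

Option A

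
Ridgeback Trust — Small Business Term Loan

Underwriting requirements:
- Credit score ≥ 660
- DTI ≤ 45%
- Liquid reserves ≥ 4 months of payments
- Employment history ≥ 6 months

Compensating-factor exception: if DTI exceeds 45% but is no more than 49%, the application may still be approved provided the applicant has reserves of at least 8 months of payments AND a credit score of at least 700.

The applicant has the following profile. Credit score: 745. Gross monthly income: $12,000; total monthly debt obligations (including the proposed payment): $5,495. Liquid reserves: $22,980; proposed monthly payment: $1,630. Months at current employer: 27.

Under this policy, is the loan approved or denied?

Approved

Credit score 745 ≥ 660 (meets base)
DTI: 5,495 ÷ 12,000 = 45.8%, over the 45% base limit.
Reserves: 22,980 ÷ 1,630 = 14.1 months (meets 4-month minimum)
Employment 27 ≥ 6 months
DTI 45.8% is within the 45%–49% exception band; checking compensating factors.
Override check — reserves: 14.1 mo (ok); score: 745 (ok).
Both compensating conditions met → exception applies.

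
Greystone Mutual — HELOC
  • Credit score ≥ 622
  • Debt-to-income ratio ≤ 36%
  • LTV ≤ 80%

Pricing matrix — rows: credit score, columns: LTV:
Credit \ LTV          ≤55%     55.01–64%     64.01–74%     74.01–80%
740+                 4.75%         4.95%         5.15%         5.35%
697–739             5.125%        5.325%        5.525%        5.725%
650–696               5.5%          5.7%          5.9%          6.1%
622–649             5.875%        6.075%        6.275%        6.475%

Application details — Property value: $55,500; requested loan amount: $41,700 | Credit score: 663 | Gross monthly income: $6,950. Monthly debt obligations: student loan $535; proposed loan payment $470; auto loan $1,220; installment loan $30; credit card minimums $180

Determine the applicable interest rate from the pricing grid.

Credit score 663 ≥ 622; Total monthly debts = (535 + 470 + 1,220 + 30 + 180) = 2,435. DTI = 2,435/6,950 = 35% ≤ 36%
LTV = 41,700/55,500 = 75.1% ≤ 80%
Credit 663 → row 650–696; LTV 75.1% → column 74.01–80%. Grid cell → 6.1%.

6.1%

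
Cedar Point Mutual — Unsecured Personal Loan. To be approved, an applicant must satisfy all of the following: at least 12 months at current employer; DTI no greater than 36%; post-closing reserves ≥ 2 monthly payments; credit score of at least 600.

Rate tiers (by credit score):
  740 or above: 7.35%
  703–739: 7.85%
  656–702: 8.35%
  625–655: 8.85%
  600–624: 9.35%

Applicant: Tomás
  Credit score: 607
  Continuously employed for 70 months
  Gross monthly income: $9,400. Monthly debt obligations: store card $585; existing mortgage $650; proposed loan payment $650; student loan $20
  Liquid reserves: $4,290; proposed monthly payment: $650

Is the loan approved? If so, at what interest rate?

Approved at 9.35%

Credit score 607 ≥ 600 (meets minimum)
Total monthly debts = (585 + 650 + 650 + 20) = 1,905. Debt-to-income = 1,905/9,400 = 20.3% — meets 36% limit
Employment 70 ≥ 12 months
Reserves = 4,290/650 = 6.6 months ≥ 2
All requirements met. Score 607 falls in the 600–624 tier → 9.35%.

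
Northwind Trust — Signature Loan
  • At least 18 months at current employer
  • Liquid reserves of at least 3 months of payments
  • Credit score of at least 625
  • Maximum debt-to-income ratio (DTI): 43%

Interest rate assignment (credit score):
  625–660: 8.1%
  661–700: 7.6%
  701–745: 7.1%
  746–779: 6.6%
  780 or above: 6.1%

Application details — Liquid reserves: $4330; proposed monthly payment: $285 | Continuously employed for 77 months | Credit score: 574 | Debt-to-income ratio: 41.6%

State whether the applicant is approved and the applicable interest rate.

Credit score 574 < 625 (below minimum)
Employment 77 ≥ 18 months
DTI 41.6% ≤ 43%
Reserves: 4,330 ÷ 285 = 15.2 months (meets 3-month minimum)
Not all requirements met → denied.

Denied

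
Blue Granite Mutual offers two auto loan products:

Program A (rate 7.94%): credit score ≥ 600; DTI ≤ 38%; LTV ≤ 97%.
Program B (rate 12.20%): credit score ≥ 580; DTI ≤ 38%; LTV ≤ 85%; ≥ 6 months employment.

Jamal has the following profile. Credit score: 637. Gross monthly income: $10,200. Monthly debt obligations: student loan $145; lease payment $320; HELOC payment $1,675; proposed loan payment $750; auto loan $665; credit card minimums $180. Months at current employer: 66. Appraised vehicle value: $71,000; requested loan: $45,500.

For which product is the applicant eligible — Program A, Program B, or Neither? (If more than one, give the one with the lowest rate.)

Total debts = (145 + 320 + 1,675 + 750 + 665 + 180) = 3,735; DTI = 3,735/10,200 = 36.6%.
LTV = 45,500/71,000 = 64.1%.
Program A: score 637 ≥ 600; DTI 36.6% ≤ 38%; LTV 64.1% ≤ 97% → qualifies.
Program B: score 637 ≥ 580; DTI 36.6% ≤ 38%; LTV 64.1% ≤ 85%; employment 66 ≥ 6 mo → qualifies.
Qualifying: Program A, Program B. Lowest rate is 7.94% → Program A.

Program A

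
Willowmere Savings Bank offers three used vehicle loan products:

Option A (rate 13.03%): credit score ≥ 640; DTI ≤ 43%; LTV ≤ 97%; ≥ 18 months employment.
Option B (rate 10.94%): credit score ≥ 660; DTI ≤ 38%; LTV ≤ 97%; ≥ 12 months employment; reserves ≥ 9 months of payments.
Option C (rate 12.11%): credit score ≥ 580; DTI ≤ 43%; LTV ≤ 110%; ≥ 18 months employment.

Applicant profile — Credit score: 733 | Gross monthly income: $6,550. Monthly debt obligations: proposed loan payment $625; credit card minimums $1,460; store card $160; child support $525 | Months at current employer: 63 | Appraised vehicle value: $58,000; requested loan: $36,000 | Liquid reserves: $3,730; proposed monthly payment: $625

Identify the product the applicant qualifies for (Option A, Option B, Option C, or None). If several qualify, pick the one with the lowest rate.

Total debts = (625 + 1,460 + 160 + 525) = 2,770; DTI = 2,770/6,550 = 42.3%.
LTV = 36,000/58,000 = 62.1%.
Reserves = 3,730/625 = 6.0 months.
Option A: score 733 ≥ 640; DTI 42.3% ≤ 43%; LTV 62.1% ≤ 97%; employment 63 ≥ 18 mo → qualifies.
Option B: score 733 ≥ 660; DTI 42.3% > 38%; LTV 62.1% ≤ 97%; employment 63 ≥ 12 mo; reserves 6.0 < 9 mo → does not qualify.
Option C: score 733 ≥ 580; DTI 42.3% ≤ 43%; LTV 62.1% ≤ 110%; employment 63 ≥ 18 mo → qualifies.
Qualifying: Option A, Option C. Lowest rate is 12.11% → Option C.

Option C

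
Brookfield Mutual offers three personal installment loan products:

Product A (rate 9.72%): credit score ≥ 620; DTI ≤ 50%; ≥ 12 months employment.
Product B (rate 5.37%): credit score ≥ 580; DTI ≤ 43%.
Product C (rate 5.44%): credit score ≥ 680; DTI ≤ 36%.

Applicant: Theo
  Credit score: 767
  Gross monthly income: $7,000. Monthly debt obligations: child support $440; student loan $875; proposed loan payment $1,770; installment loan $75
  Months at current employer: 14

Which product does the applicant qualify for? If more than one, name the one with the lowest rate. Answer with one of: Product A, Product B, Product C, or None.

Total debts = (440 + 875 + 1,770 + 75) = 3,160; DTI = 3,160/7,000 = 45.1%.
Product A: score 767 ≥ 620; DTI 45.1% ≤ 50%; employment 14 ≥ 12 mo → qualifies.
Product B: score 767 ≥ 580; DTI 45.1% > 43% → does not qualify.
Product C: score 767 ≥ 680; DTI 45.1% > 36% → does not qualify.

Product A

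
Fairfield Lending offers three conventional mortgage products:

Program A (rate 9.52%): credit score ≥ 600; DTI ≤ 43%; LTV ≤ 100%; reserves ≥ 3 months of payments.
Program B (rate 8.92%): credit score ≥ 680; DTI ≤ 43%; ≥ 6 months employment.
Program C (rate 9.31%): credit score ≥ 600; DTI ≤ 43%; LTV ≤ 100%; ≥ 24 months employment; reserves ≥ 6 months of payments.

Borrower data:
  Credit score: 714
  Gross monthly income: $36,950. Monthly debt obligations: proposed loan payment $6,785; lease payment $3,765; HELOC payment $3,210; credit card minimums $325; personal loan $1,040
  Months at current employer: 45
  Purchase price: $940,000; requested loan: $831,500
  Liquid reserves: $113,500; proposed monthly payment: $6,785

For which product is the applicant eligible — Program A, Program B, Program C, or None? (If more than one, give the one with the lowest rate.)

Program B

Total debts = (6,785 + 3,765 + 3,210 + 325 + 1,040) = 15,125; DTI = 15,125/36,950 = 40.9%.
LTV = 831,500/940,000 = 88.5%.
Reserves = 113,500/6,785 = 16.7 months.
Program A: score 714 ≥ 600; DTI 40.9% ≤ 43%; LTV 88.5% ≤ 100%; reserves 16.7 ≥ 3 mo → qualifies.
Program B: score 714 ≥ 680; DTI 40.9% ≤ 43%; employment 45 ≥ 6 mo → qualifies.
Program C: score 714 ≥ 600; DTI 40.9% ≤ 43%; LTV 88.5% ≤ 100%; employment 45 ≥ 24 mo; reserves 16.7 ≥ 6 mo → qualifies.
Qualifying: Program A, Program B, Program C. Lowest rate is 8.92% → Program B.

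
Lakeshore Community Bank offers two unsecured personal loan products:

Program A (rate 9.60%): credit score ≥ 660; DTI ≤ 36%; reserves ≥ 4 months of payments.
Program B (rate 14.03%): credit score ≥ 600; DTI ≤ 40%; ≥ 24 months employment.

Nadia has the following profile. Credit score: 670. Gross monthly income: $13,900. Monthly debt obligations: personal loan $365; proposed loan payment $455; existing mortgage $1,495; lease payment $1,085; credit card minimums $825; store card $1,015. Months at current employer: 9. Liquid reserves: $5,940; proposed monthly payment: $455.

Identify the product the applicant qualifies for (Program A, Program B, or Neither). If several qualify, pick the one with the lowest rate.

Total debts = (365 + 455 + 1,495 + 1,085 + 825 + 1,015) = 5,240; DTI = 5,240/13,900 = 37.7%.
Reserves = 5,940/455 = 13.1 months.
Program A: score 670 ≥ 660; DTI 37.7% > 36%; reserves 13.1 ≥ 4 mo → does not qualify.
Program B: score 670 ≥ 600; DTI 37.7% ≤ 40%; employment 9 < 24 mo → does not qualify.

Neither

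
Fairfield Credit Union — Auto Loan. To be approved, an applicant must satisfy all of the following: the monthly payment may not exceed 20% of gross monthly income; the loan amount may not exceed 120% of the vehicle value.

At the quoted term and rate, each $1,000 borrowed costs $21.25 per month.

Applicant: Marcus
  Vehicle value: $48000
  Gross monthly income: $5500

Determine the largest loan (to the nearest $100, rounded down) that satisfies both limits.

$51,700

Payment cap: 20% × $5,500 = $1,100/month.
At $21.25 per $1,000, that supports 1,100/21.25 × 1,000 ≈ $51,764 → $51,700.
LTV cap: 120% × $48,000 = $57,600 → $57,600.
Binding constraint: payment-to-income.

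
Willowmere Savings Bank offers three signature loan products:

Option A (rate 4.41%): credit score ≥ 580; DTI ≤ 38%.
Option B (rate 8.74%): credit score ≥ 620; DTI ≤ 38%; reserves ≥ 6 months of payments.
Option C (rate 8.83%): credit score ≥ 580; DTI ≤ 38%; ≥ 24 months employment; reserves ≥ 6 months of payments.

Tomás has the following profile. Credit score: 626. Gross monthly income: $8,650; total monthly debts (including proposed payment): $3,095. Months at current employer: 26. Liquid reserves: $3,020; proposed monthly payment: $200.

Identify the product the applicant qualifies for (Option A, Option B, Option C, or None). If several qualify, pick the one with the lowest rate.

DTI = 3,095/8,650 = 35.8%.
Reserves = 3,020/200 = 15.1 months.
Option A: score 626 ≥ 580; DTI 35.8% ≤ 38% → qualifies.
Option B: score 626 ≥ 620; DTI 35.8% ≤ 38%; reserves 15.1 ≥ 6 mo → qualifies.
Option C: score 626 ≥ 580; DTI 35.8% ≤ 38%; employment 26 ≥ 24 mo; reserves 15.1 ≥ 6 mo → qualifies.
Qualifying: Option A, Option B, Option C. Lowest rate is 4.41% → Option A.

Option A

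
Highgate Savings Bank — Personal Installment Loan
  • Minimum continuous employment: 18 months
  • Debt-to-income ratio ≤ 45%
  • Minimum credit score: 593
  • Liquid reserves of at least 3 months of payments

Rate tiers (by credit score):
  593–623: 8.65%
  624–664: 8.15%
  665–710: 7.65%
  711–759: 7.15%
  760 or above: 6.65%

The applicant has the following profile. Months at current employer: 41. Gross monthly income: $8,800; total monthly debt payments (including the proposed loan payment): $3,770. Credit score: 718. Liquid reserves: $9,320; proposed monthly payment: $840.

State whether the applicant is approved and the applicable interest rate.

Credit score 718 ≥ 593 (meets minimum)
Employment 41 ≥ 18 months
Reserves: 9,320 ÷ 840 = 11.1 months (meets 3-month minimum)
DTI = 3,770/8,800 = 42.8% ≤ 45%
All requirements met. Score 718 falls in the 711–759 tier → 7.15%.

Approved at 7.15%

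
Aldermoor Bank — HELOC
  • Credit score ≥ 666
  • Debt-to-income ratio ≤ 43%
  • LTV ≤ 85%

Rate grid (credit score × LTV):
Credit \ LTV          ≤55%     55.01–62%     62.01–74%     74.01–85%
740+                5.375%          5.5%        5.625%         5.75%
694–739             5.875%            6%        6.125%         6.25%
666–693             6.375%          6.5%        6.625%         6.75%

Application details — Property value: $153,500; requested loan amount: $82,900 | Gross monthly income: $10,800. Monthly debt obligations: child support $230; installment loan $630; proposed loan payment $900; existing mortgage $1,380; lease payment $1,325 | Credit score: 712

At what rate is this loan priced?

5.875%

Credit score 712 ≥ 666; Total monthly debts = (230 + 630 + 900 + 1,380 + 1,325) = 4,465. Debt-to-income = 4,465/10,800 = 41.3% — meets 43% limit
LTV: 82,900 ÷ 153,500 = 54%, within 85% cap
Credit 712 → row 694–739; LTV 54% → column ≤55%. Grid cell → 5.875%.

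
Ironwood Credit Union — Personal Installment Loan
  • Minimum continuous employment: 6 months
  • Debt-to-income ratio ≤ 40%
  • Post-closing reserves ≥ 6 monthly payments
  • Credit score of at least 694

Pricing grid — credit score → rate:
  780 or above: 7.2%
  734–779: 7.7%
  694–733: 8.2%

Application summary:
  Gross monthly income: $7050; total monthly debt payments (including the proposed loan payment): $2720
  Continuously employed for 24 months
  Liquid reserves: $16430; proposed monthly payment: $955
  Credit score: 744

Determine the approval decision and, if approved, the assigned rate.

Credit score 744 ≥ 694 (meets minimum)
Employment 24 ≥ 6 months
Reserves = 16,430/955 = 17.2 months ≥ 6
Debt-to-income = 2,720/7,050 = 38.6% — meets 40% limit
All requirements met. Score 744 falls in the 734–779 tier → 7.7%.

Approved at 7.7%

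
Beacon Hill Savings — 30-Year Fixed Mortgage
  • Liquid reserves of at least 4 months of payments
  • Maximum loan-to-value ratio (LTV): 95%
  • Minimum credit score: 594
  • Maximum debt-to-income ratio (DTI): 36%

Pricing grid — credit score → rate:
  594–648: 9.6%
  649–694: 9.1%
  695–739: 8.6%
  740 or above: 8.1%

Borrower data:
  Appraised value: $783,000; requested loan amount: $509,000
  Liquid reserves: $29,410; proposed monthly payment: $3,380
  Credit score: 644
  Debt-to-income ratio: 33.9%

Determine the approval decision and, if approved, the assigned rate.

Credit score 644 ≥ 594 (meets minimum)
DTI 33.9% is within the 36% limit
Liquid reserves cover 29,410/3,380 = 8.7 months — ≥ 4 required
LTV = 509,000/783,000 = 65% ≤ 95%
All requirements met. Score 644 falls in the 594–648 tier → 9.6%.

Approved at 9.6%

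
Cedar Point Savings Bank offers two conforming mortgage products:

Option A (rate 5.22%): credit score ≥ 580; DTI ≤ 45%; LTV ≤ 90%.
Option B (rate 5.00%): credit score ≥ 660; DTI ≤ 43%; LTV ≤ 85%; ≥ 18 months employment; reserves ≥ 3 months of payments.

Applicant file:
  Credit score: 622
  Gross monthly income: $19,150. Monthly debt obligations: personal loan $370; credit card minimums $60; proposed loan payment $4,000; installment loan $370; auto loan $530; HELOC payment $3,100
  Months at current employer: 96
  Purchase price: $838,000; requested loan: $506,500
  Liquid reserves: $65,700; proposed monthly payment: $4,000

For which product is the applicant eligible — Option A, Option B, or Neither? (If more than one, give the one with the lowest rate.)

Option A

Total debts = (370 + 60 + 4,000 + 370 + 530 + 3,100) = 8,430; DTI = 8,430/19,150 = 44%.
LTV = 506,500/838,000 = 60.4%.
Reserves = 65,700/4,000 = 16.4 months.
Option A: score 622 ≥ 580; DTI 44% ≤ 45%; LTV 60.4% ≤ 90% → qualifies.
Option B: score 622 < 660; DTI 44% > 43%; LTV 60.4% ≤ 85%; employment 96 ≥ 18 mo; reserves 16.4 ≥ 3 mo → does not qualify.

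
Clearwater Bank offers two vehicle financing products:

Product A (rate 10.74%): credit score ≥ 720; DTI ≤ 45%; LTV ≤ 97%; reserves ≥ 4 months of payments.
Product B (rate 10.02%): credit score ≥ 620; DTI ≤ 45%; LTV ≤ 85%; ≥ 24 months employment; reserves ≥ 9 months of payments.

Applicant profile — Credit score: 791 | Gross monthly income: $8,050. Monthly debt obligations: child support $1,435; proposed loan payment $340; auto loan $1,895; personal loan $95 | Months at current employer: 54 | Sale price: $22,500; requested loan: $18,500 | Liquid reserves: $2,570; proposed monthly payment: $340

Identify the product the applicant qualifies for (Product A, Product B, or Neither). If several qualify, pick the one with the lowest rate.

Total debts = (1,435 + 340 + 1,895 + 95) = 3,765; DTI = 3,765/8,050 = 46.8%.
LTV = 18,500/22,500 = 82.2%.
Reserves = 2,570/340 = 7.6 months.
Product A: score 791 ≥ 720; DTI 46.8% > 45%; LTV 82.2% ≤ 97%; reserves 7.6 ≥ 4 mo → does not qualify.
Product B: score 791 ≥ 620; DTI 46.8% > 45%; LTV 82.2% ≤ 85%; employment 54 ≥ 24 mo; reserves 7.6 < 9 mo → does not qualify.

Neither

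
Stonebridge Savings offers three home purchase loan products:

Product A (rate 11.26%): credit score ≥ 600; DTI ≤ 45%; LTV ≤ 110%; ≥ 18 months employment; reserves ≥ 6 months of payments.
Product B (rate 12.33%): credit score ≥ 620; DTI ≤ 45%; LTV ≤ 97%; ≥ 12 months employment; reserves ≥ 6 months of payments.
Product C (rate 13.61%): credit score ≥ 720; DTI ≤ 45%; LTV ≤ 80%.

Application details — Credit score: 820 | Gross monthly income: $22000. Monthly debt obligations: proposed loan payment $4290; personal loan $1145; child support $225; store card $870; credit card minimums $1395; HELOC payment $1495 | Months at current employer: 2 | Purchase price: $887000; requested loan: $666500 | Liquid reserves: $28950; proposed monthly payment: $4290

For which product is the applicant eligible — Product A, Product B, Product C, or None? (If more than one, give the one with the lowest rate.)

Total debts = (4,290 + 1,145 + 225 + 870 + 1,395 + 1,495) = 9,420; DTI = 9,420/22,000 = 42.8%.
LTV = 666,500/887,000 = 75.1%.
Reserves = 28,950/4,290 = 6.7 months.
Product A: score 820 ≥ 600; DTI 42.8% ≤ 45%; LTV 75.1% ≤ 110%; employment 2 < 18 mo; reserves 6.7 ≥ 6 mo → does not qualify.
Product B: score 820 ≥ 620; DTI 42.8% ≤ 45%; LTV 75.1% ≤ 97%; employment 2 < 12 mo; reserves 6.7 ≥ 6 mo → does not qualify.
Product C: score 820 ≥ 720; DTI 42.8% ≤ 45%; LTV 75.1% ≤ 80% → qualifies.

Product C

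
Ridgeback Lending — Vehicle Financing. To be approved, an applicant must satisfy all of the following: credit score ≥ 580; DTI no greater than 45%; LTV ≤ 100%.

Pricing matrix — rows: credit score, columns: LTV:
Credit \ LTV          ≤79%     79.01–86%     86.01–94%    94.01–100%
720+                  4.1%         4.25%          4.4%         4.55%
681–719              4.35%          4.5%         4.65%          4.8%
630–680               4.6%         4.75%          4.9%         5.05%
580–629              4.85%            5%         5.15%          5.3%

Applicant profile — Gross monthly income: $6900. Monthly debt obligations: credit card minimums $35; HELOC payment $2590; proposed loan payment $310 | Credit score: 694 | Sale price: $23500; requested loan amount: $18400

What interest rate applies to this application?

4.35%

Credit score 694 ≥ 580; Total monthly debts = (35 + 2,590 + 310) = 2,935. DTI = 2,935/6,900 = 42.5% ≤ 45%
Loan-to-value = 18,400/23,500 = 78.3% — pass (100% max)
Row: 694 falls in 681–719. Column: 78.3% falls in ≤79%. Rate = 4.35%.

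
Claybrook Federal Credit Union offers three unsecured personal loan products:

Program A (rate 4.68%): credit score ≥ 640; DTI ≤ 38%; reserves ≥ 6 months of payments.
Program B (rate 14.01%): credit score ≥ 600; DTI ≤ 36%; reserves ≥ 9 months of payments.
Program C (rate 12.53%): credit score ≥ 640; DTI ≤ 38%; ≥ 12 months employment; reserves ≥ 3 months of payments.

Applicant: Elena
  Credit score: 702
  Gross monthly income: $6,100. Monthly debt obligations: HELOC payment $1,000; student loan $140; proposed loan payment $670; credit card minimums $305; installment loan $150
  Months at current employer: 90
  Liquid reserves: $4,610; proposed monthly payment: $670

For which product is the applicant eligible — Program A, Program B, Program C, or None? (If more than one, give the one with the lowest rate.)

Program A

Total debts = (1,000 + 140 + 670 + 305 + 150) = 2,265; DTI = 2,265/6,100 = 37.1%.
Reserves = 4,610/670 = 6.9 months.
Program A: score 702 ≥ 640; DTI 37.1% ≤ 38%; reserves 6.9 ≥ 6 mo → qualifies.
Program B: score 702 ≥ 600; DTI 37.1% > 36%; reserves 6.9 < 9 mo → does not qualify.
Program C: score 702 ≥ 640; DTI 37.1% ≤ 38%; employment 90 ≥ 12 mo; reserves 6.9 ≥ 3 mo → qualifies.
Qualifying: Program A, Program C. Lowest rate is 4.68% → Program A.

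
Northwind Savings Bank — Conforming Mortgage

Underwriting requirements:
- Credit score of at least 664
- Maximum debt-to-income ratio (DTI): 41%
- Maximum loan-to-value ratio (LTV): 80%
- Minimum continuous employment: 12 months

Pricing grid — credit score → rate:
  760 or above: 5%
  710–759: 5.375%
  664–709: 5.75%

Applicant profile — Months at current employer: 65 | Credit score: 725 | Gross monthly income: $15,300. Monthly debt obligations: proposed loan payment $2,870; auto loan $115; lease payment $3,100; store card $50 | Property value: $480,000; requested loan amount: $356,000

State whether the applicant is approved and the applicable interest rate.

Credit score 725 ≥ 664 (meets minimum)
Total monthly debts = (2,870 + 115 + 3,100 + 50) = 6,135. DTI: 6,135 ÷ 15,300 = 40.1%, within the 41% cap
LTV = 356,000/480,000 = 74.2% ≤ 80%
Employment 65 ≥ 12 months
All requirements met. Score 725 falls in the 710–759 tier → 5.375%.

Approved at 5.375%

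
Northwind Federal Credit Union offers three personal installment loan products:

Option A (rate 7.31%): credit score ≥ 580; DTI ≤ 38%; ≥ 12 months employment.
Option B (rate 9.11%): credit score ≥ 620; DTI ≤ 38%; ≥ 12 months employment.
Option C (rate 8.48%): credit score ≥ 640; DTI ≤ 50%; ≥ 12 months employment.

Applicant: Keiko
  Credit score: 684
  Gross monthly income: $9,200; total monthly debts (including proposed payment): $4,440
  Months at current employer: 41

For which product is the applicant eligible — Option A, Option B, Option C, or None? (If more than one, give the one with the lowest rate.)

Option C

DTI = 4,440/9,200 = 48.3%.
Option A: score 684 ≥ 580; DTI 48.3% > 38%; employment 41 ≥ 12 mo → does not qualify.
Option B: score 684 ≥ 620; DTI 48.3% > 38%; employment 41 ≥ 12 mo → does not qualify.
Option C: score 684 ≥ 640; DTI 48.3% ≤ 50%; employment 41 ≥ 12 mo → qualifies.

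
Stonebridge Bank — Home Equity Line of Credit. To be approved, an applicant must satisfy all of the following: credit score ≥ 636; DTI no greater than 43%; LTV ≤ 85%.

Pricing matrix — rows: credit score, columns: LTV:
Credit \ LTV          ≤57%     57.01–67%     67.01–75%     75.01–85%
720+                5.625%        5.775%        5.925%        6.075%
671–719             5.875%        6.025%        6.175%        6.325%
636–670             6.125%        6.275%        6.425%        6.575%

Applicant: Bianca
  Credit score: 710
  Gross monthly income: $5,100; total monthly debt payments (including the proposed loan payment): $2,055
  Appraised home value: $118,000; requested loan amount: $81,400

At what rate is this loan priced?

Credit score 710 ≥ 636; DTI = 2,055/5,100 = 40.3% ≤ 43%
LTV = 81,400/118,000 = 69% ≤ 85%
Row: 710 falls in 671–719. Column: 69% falls in 67.01–75%. Rate = 6.175%.

6.175%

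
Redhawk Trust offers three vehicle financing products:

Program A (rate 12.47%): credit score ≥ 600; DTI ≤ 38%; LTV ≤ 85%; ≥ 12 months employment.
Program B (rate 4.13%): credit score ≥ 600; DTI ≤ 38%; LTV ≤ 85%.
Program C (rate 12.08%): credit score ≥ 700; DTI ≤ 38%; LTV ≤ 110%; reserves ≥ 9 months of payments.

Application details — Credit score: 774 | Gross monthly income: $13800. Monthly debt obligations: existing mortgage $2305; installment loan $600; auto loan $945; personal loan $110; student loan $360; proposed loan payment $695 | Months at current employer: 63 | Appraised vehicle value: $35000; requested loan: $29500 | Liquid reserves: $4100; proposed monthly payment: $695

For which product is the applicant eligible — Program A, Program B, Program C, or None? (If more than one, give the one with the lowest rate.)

Total debts = (2,305 + 600 + 945 + 110 + 360 + 695) = 5,015; DTI = 5,015/13,800 = 36.3%.
LTV = 29,500/35,000 = 84.3%.
Reserves = 4,100/695 = 5.9 months.
Program A: score 774 ≥ 600; DTI 36.3% ≤ 38%; LTV 84.3% ≤ 85%; employment 63 ≥ 12 mo → qualifies.
Program B: score 774 ≥ 600; DTI 36.3% ≤ 38%; LTV 84.3% ≤ 85% → qualifies.
Program C: score 774 ≥ 700; DTI 36.3% ≤ 38%; LTV 84.3% ≤ 110%; reserves 5.9 < 9 mo → does not qualify.
Qualifying: Program A, Program B. Lowest rate is 4.13% → Program B.

Program B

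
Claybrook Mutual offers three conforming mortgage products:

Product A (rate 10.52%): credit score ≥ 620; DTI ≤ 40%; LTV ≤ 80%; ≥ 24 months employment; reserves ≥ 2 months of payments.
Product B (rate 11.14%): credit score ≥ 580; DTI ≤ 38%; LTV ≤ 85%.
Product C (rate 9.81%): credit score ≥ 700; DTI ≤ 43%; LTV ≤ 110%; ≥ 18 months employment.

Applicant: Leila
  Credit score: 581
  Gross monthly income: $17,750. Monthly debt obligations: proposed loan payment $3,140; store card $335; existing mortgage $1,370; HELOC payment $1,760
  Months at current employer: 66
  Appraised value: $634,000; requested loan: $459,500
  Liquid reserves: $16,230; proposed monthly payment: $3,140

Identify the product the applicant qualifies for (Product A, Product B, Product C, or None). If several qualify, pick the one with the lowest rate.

Product B

Total debts = (3,140 + 335 + 1,370 + 1,760) = 6,605; DTI = 6,605/17,750 = 37.2%.
LTV = 459,500/634,000 = 72.5%.
Reserves = 16,230/3,140 = 5.2 months.
Product A: score 581 < 620; DTI 37.2% ≤ 40%; LTV 72.5% ≤ 80%; employment 66 ≥ 24 mo; reserves 5.2 ≥ 2 mo → does not qualify.
Product B: score 581 ≥ 580; DTI 37.2% ≤ 38%; LTV 72.5% ≤ 85% → qualifies.
Product C: score 581 < 700; DTI 37.2% ≤ 43%; LTV 72.5% ≤ 110%; employment 66 ≥ 18 mo → does not qualify.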